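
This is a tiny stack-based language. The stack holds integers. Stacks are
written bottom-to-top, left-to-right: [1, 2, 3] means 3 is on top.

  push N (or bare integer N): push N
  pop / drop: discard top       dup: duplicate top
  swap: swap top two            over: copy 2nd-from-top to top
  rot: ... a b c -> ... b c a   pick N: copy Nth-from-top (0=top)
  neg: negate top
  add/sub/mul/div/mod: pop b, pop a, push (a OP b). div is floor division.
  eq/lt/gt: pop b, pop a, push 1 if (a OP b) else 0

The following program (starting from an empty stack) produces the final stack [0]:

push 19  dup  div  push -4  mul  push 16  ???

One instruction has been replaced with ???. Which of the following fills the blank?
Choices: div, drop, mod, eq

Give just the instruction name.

Stack before ???: [-4, 16]
Stack after ???:  [0]
Checking each choice:
  div: produces [-1]
  drop: produces [-4]
  mod: produces [12]
  eq: MATCH


Answer: eq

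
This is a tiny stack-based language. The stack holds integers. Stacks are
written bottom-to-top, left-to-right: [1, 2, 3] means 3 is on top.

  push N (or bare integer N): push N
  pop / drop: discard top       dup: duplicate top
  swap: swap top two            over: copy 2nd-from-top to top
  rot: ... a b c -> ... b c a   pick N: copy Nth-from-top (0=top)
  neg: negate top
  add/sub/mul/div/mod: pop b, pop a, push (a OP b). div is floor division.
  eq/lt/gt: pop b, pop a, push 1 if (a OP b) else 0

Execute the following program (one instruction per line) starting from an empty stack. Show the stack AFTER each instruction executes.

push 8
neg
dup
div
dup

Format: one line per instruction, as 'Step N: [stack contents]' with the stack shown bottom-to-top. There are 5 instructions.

Step 1: [8]
Step 2: [-8]
Step 3: [-8, -8]
Step 4: [1]
Step 5: [1, 1]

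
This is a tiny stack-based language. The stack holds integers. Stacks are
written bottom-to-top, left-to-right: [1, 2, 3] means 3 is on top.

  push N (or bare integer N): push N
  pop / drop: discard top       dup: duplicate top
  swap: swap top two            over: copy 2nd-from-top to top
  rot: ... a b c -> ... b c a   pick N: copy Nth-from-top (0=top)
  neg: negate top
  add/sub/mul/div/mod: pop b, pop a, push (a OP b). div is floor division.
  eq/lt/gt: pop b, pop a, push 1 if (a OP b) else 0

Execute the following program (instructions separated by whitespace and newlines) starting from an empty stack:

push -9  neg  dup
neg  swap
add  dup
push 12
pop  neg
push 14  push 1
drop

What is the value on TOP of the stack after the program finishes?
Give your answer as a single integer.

After 'push -9': [-9]
After 'neg': [9]
After 'dup': [9, 9]
After 'neg': [9, -9]
After 'swap': [-9, 9]
After 'add': [0]
After 'dup': [0, 0]
After 'push 12': [0, 0, 12]
After 'pop': [0, 0]
After 'neg': [0, 0]
After 'push 14': [0, 0, 14]
After 'push 1': [0, 0, 14, 1]
After 'drop': [0, 0, 14]

Answer: 14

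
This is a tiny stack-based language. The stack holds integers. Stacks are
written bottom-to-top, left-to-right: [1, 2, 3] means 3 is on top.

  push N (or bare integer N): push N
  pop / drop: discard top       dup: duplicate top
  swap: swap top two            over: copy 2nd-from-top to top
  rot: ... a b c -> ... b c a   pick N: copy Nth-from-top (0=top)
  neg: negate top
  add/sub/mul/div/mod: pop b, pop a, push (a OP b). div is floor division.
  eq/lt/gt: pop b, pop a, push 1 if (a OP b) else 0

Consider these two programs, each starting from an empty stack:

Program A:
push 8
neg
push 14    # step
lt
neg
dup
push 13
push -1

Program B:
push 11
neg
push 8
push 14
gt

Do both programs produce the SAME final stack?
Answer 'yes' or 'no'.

Program A trace:
  After 'push 8': [8]
  After 'neg': [-8]
  After 'push 14': [-8, 14]
  After 'lt': [1]
  After 'neg': [-1]
  After 'dup': [-1, -1]
  After 'push 13': [-1, -1, 13]
  After 'push -1': [-1, -1, 13, -1]
Program A final stack: [-1, -1, 13, -1]

Program B trace:
  After 'push 11': [11]
  After 'neg': [-11]
  After 'push 8': [-11, 8]
  After 'push 14': [-11, 8, 14]
  After 'gt': [-11, 0]
Program B final stack: [-11, 0]
Same: no

Answer: no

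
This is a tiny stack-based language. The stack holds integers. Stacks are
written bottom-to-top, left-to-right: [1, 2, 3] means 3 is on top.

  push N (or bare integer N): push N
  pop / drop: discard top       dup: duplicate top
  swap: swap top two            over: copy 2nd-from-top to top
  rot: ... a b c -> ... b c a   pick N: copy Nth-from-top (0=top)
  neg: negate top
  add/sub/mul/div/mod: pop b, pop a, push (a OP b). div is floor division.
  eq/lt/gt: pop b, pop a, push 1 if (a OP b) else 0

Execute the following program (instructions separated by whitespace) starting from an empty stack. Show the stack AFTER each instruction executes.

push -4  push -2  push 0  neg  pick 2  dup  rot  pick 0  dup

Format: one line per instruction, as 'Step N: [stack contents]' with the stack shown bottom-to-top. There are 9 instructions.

Step 1: [-4]
Step 2: [-4, -2]
Step 3: [-4, -2, 0]
Step 4: [-4, -2, 0]
Step 5: [-4, -2, 0, -4]
Step 6: [-4, -2, 0, -4, -4]
Step 7: [-4, -2, -4, -4, 0]
Step 8: [-4, -2, -4, -4, 0, 0]
Step 9: [-4, -2, -4, -4, 0, 0, 0]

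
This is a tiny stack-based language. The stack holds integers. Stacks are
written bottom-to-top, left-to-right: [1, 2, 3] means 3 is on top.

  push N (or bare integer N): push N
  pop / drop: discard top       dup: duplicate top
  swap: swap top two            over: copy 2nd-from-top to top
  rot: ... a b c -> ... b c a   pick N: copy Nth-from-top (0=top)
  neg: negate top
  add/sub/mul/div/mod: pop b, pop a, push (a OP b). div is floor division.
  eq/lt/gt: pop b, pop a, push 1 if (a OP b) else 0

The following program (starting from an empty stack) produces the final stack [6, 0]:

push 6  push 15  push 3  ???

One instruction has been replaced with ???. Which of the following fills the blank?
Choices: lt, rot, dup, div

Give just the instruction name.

Stack before ???: [6, 15, 3]
Stack after ???:  [6, 0]
Checking each choice:
  lt: MATCH
  rot: produces [15, 3, 6]
  dup: produces [6, 15, 3, 3]
  div: produces [6, 5]


Answer: lt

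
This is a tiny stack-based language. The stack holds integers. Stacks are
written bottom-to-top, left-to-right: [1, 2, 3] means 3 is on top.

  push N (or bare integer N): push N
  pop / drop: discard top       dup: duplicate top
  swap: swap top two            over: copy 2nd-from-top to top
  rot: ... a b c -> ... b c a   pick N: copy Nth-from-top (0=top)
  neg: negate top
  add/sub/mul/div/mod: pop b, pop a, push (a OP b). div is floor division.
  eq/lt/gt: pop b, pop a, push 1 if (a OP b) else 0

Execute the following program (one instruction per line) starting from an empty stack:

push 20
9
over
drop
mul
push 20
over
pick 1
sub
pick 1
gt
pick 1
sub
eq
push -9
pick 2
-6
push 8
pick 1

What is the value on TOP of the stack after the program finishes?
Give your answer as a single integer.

Answer: -6

Derivation:
After 'push 20': [20]
After 'push 9': [20, 9]
After 'over': [20, 9, 20]
After 'drop': [20, 9]
After 'mul': [180]
After 'push 20': [180, 20]
After 'over': [180, 20, 180]
After 'pick 1': [180, 20, 180, 20]
After 'sub': [180, 20, 160]
After 'pick 1': [180, 20, 160, 20]
After 'gt': [180, 20, 1]
After 'pick 1': [180, 20, 1, 20]
After 'sub': [180, 20, -19]
After 'eq': [180, 0]
After 'push -9': [180, 0, -9]
After 'pick 2': [180, 0, -9, 180]
After 'push -6': [180, 0, -9, 180, -6]
After 'push 8': [180, 0, -9, 180, -6, 8]
After 'pick 1': [180, 0, -9, 180, -6, 8, -6]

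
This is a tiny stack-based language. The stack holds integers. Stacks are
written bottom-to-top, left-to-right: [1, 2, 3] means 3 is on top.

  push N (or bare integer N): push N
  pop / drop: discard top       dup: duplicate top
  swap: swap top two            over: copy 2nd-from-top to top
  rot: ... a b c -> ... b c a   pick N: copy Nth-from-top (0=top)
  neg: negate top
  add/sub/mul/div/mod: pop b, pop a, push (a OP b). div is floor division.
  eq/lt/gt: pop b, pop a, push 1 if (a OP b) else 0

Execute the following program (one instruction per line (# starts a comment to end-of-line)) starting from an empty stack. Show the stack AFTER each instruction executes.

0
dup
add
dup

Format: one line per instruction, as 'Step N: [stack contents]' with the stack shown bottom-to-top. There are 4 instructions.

Step 1: [0]
Step 2: [0, 0]
Step 3: [0]
Step 4: [0, 0]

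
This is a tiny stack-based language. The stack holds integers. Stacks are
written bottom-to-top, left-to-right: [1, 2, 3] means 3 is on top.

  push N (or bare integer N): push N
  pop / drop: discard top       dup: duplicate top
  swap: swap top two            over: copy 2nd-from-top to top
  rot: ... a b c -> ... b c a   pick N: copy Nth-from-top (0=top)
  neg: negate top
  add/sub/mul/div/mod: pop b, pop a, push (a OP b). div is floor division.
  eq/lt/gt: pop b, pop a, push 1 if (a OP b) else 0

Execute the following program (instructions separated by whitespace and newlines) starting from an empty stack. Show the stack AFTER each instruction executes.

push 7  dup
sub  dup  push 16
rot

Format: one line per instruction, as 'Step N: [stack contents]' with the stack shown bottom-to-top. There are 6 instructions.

Step 1: [7]
Step 2: [7, 7]
Step 3: [0]
Step 4: [0, 0]
Step 5: [0, 0, 16]
Step 6: [0, 16, 0]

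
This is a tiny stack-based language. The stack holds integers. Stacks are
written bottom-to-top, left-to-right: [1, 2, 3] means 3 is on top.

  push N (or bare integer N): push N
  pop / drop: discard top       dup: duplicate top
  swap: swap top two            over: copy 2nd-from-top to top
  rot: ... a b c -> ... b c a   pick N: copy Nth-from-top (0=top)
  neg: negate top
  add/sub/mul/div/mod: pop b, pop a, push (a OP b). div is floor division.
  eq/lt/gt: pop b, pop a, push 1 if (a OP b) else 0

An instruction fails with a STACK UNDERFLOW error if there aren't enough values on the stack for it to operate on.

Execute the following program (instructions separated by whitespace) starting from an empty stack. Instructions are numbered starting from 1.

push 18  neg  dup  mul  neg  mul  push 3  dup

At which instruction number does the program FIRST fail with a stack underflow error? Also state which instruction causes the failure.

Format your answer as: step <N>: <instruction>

Step 1 ('push 18'): stack = [18], depth = 1
Step 2 ('neg'): stack = [-18], depth = 1
Step 3 ('dup'): stack = [-18, -18], depth = 2
Step 4 ('mul'): stack = [324], depth = 1
Step 5 ('neg'): stack = [-324], depth = 1
Step 6 ('mul'): needs 2 value(s) but depth is 1 — STACK UNDERFLOW

Answer: step 6: mul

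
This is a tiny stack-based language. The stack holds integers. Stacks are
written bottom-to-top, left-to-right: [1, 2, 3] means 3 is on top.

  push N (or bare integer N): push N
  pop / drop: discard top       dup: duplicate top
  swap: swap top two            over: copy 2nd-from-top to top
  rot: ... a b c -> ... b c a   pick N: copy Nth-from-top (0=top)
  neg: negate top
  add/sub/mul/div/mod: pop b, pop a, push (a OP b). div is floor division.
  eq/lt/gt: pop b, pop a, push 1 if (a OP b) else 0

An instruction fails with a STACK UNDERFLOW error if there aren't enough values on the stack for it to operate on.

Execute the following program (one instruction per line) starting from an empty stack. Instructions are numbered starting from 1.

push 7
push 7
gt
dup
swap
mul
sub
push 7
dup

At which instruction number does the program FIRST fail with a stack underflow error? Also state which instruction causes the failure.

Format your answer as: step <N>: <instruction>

Answer: step 7: sub

Derivation:
Step 1 ('push 7'): stack = [7], depth = 1
Step 2 ('push 7'): stack = [7, 7], depth = 2
Step 3 ('gt'): stack = [0], depth = 1
Step 4 ('dup'): stack = [0, 0], depth = 2
Step 5 ('swap'): stack = [0, 0], depth = 2
Step 6 ('mul'): stack = [0], depth = 1
Step 7 ('sub'): needs 2 value(s) but depth is 1 — STACK UNDERFLOW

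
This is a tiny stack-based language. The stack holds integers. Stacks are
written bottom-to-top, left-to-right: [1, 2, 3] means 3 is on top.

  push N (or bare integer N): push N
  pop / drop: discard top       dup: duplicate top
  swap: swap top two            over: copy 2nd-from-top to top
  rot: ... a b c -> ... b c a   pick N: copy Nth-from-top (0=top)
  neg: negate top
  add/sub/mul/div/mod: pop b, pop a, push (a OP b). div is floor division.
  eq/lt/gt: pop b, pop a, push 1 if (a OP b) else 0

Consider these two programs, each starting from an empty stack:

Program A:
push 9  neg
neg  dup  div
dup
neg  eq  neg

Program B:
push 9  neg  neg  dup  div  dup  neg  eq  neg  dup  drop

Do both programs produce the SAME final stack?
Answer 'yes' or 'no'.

Answer: yes

Derivation:
Program A trace:
  After 'push 9': [9]
  After 'neg': [-9]
  After 'neg': [9]
  After 'dup': [9, 9]
  After 'div': [1]
  After 'dup': [1, 1]
  After 'neg': [1, -1]
  After 'eq': [0]
  After 'neg': [0]
Program A final stack: [0]

Program B trace:
  After 'push 9': [9]
  After 'neg': [-9]
  After 'neg': [9]
  After 'dup': [9, 9]
  After 'div': [1]
  After 'dup': [1, 1]
  After 'neg': [1, -1]
  After 'eq': [0]
  After 'neg': [0]
  After 'dup': [0, 0]
  After 'drop': [0]
Program B final stack: [0]
Same: yes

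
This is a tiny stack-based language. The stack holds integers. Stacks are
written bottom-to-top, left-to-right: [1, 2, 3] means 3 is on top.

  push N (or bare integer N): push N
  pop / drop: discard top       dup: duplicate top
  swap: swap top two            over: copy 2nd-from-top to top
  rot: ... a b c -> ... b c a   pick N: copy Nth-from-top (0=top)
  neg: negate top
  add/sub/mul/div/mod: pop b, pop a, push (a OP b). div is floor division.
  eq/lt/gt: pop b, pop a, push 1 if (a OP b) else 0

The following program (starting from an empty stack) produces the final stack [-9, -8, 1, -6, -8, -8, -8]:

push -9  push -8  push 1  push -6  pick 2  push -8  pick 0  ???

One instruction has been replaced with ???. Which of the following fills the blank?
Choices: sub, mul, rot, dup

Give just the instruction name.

Answer: rot

Derivation:
Stack before ???: [-9, -8, 1, -6, -8, -8, -8]
Stack after ???:  [-9, -8, 1, -6, -8, -8, -8]
Checking each choice:
  sub: produces [-9, -8, 1, -6, -8, 0]
  mul: produces [-9, -8, 1, -6, -8, 64]
  rot: MATCH
  dup: produces [-9, -8, 1, -6, -8, -8, -8, -8]


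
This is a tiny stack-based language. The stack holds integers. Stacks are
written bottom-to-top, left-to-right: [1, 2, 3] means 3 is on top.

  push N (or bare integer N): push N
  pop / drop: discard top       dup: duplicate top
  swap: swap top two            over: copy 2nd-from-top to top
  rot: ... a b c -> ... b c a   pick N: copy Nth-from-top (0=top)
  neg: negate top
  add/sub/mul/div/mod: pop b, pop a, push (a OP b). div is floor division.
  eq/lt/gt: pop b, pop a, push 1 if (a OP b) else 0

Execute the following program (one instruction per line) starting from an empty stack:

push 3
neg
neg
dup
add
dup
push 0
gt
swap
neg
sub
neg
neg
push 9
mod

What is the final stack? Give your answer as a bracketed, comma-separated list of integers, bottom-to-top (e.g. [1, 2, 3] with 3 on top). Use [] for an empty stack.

Answer: [7]

Derivation:
After 'push 3': [3]
After 'neg': [-3]
After 'neg': [3]
After 'dup': [3, 3]
After 'add': [6]
After 'dup': [6, 6]
After 'push 0': [6, 6, 0]
After 'gt': [6, 1]
After 'swap': [1, 6]
After 'neg': [1, -6]
After 'sub': [7]
After 'neg': [-7]
After 'neg': [7]
After 'push 9': [7, 9]
After 'mod': [7]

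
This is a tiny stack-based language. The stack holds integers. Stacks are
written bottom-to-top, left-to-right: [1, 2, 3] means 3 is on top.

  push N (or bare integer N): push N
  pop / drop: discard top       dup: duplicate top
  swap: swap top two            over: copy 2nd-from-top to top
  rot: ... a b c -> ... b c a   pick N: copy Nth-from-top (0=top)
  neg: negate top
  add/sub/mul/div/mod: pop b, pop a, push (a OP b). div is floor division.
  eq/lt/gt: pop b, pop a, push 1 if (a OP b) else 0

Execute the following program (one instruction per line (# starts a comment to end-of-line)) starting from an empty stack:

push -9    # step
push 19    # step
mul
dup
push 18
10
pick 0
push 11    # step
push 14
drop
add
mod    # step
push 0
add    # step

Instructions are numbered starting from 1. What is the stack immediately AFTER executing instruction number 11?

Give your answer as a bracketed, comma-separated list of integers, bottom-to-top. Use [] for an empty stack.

Answer: [-171, -171, 18, 10, 21]

Derivation:
Step 1 ('push -9'): [-9]
Step 2 ('push 19'): [-9, 19]
Step 3 ('mul'): [-171]
Step 4 ('dup'): [-171, -171]
Step 5 ('push 18'): [-171, -171, 18]
Step 6 ('10'): [-171, -171, 18, 10]
Step 7 ('pick 0'): [-171, -171, 18, 10, 10]
Step 8 ('push 11'): [-171, -171, 18, 10, 10, 11]
Step 9 ('push 14'): [-171, -171, 18, 10, 10, 11, 14]
Step 10 ('drop'): [-171, -171, 18, 10, 10, 11]
Step 11 ('add'): [-171, -171, 18, 10, 21]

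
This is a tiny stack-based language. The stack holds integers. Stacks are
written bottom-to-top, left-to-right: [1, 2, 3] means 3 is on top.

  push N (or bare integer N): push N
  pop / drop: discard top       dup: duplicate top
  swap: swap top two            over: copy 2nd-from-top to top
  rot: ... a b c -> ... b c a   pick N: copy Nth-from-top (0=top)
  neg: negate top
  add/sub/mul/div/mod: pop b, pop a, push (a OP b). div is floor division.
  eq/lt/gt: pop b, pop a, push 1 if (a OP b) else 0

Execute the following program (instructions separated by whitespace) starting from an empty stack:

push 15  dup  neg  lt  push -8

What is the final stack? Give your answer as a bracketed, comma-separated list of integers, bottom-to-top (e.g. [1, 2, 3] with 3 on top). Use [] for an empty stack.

Answer: [0, -8]

Derivation:
After 'push 15': [15]
After 'dup': [15, 15]
After 'neg': [15, -15]
After 'lt': [0]
After 'push -8': [0, -8]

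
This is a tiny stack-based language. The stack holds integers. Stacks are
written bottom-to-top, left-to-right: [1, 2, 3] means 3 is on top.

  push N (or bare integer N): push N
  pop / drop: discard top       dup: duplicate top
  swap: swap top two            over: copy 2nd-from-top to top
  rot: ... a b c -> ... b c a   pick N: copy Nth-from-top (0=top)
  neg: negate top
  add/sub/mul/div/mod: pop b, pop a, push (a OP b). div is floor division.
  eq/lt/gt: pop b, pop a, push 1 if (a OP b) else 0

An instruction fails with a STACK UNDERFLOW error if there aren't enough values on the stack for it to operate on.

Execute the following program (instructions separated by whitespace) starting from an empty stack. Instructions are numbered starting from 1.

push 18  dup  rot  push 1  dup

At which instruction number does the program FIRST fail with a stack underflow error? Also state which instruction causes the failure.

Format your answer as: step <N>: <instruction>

Step 1 ('push 18'): stack = [18], depth = 1
Step 2 ('dup'): stack = [18, 18], depth = 2
Step 3 ('rot'): needs 3 value(s) but depth is 2 — STACK UNDERFLOW

Answer: step 3: rot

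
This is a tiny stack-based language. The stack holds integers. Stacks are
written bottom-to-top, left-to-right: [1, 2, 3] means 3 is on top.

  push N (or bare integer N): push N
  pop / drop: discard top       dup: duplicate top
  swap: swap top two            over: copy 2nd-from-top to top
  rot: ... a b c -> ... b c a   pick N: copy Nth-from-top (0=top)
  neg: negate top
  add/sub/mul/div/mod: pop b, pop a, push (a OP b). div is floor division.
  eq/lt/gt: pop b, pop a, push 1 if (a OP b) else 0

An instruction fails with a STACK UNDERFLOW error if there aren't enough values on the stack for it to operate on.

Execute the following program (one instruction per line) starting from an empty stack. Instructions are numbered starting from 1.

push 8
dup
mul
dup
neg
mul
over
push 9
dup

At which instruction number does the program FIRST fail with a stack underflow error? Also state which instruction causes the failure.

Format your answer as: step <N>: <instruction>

Answer: step 7: over

Derivation:
Step 1 ('push 8'): stack = [8], depth = 1
Step 2 ('dup'): stack = [8, 8], depth = 2
Step 3 ('mul'): stack = [64], depth = 1
Step 4 ('dup'): stack = [64, 64], depth = 2
Step 5 ('neg'): stack = [64, -64], depth = 2
Step 6 ('mul'): stack = [-4096], depth = 1
Step 7 ('over'): needs 2 value(s) but depth is 1 — STACK UNDERFLOW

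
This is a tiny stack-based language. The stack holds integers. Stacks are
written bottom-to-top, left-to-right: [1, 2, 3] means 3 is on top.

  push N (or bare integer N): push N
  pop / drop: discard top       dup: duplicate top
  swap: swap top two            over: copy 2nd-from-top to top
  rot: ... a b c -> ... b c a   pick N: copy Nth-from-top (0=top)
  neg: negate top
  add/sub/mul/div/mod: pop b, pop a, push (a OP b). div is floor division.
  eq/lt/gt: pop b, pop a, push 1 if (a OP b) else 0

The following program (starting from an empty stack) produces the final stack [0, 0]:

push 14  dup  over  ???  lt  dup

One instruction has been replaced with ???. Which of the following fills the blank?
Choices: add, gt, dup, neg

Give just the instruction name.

Answer: gt

Derivation:
Stack before ???: [14, 14, 14]
Stack after ???:  [14, 0]
Checking each choice:
  add: produces [1, 1]
  gt: MATCH
  dup: produces [14, 14, 0, 0]
  neg: produces [14, 0, 0]


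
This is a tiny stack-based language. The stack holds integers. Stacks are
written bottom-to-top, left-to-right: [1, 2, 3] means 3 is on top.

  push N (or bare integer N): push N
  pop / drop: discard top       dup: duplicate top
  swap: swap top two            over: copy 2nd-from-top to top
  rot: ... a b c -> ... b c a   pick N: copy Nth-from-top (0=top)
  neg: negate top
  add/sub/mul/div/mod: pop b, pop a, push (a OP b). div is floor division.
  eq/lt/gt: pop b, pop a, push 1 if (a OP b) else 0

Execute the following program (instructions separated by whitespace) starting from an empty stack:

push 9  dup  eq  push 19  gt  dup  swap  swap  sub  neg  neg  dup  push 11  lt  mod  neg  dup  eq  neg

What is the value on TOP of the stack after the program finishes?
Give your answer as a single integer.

Answer: -1

Derivation:
After 'push 9': [9]
After 'dup': [9, 9]
After 'eq': [1]
After 'push 19': [1, 19]
After 'gt': [0]
After 'dup': [0, 0]
After 'swap': [0, 0]
After 'swap': [0, 0]
After 'sub': [0]
After 'neg': [0]
After 'neg': [0]
After 'dup': [0, 0]
After 'push 11': [0, 0, 11]
After 'lt': [0, 1]
After 'mod': [0]
After 'neg': [0]
After 'dup': [0, 0]
After 'eq': [1]
After 'neg': [-1]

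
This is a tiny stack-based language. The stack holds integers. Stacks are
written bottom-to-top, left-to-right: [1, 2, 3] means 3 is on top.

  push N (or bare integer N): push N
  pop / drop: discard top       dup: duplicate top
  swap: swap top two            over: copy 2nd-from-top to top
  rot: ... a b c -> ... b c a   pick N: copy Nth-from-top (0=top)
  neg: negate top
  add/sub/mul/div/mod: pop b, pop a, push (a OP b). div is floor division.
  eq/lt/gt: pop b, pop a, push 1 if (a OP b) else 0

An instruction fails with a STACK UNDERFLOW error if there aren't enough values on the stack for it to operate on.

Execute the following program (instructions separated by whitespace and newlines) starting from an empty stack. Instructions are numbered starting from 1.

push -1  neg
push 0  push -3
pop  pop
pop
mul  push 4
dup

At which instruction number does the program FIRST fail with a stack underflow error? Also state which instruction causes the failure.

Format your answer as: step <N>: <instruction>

Answer: step 8: mul

Derivation:
Step 1 ('push -1'): stack = [-1], depth = 1
Step 2 ('neg'): stack = [1], depth = 1
Step 3 ('push 0'): stack = [1, 0], depth = 2
Step 4 ('push -3'): stack = [1, 0, -3], depth = 3
Step 5 ('pop'): stack = [1, 0], depth = 2
Step 6 ('pop'): stack = [1], depth = 1
Step 7 ('pop'): stack = [], depth = 0
Step 8 ('mul'): needs 2 value(s) but depth is 0 — STACK UNDERFLOW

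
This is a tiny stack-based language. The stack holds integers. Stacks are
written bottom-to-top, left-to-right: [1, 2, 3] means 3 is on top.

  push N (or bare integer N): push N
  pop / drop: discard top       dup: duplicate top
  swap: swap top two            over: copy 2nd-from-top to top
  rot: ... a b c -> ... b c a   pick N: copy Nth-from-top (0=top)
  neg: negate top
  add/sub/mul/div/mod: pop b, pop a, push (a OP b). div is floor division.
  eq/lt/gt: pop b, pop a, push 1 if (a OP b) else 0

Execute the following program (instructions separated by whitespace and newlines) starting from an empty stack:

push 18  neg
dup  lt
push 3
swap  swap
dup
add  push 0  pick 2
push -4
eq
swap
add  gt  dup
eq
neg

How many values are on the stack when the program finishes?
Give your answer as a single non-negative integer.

After 'push 18': stack = [18] (depth 1)
After 'neg': stack = [-18] (depth 1)
After 'dup': stack = [-18, -18] (depth 2)
After 'lt': stack = [0] (depth 1)
After 'push 3': stack = [0, 3] (depth 2)
After 'swap': stack = [3, 0] (depth 2)
After 'swap': stack = [0, 3] (depth 2)
After 'dup': stack = [0, 3, 3] (depth 3)
After 'add': stack = [0, 6] (depth 2)
After 'push 0': stack = [0, 6, 0] (depth 3)
After 'pick 2': stack = [0, 6, 0, 0] (depth 4)
After 'push -4': stack = [0, 6, 0, 0, -4] (depth 5)
After 'eq': stack = [0, 6, 0, 0] (depth 4)
After 'swap': stack = [0, 6, 0, 0] (depth 4)
After 'add': stack = [0, 6, 0] (depth 3)
After 'gt': stack = [0, 1] (depth 2)
After 'dup': stack = [0, 1, 1] (depth 3)
After 'eq': stack = [0, 1] (depth 2)
After 'neg': stack = [0, -1] (depth 2)

Answer: 2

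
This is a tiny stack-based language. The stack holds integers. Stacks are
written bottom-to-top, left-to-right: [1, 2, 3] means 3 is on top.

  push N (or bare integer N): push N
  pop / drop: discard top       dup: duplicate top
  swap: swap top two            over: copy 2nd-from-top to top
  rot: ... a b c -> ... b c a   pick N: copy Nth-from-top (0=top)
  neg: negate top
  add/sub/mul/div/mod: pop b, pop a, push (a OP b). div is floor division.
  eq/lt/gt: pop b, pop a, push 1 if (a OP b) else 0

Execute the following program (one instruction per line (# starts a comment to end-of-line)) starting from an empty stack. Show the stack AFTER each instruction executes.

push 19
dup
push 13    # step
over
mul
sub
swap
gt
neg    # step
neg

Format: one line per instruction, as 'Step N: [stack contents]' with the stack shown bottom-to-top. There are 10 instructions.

Step 1: [19]
Step 2: [19, 19]
Step 3: [19, 19, 13]
Step 4: [19, 19, 13, 19]
Step 5: [19, 19, 247]
Step 6: [19, -228]
Step 7: [-228, 19]
Step 8: [0]
Step 9: [0]
Step 10: [0]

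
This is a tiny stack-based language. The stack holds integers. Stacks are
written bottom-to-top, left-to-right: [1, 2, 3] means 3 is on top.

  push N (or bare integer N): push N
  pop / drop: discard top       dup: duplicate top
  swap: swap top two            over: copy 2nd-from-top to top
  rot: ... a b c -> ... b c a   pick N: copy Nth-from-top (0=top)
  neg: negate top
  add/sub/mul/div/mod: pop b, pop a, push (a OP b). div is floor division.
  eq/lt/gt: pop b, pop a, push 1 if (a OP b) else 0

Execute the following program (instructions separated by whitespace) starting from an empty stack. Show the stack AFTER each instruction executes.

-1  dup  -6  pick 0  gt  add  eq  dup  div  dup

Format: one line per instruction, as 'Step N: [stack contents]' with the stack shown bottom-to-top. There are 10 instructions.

Step 1: [-1]
Step 2: [-1, -1]
Step 3: [-1, -1, -6]
Step 4: [-1, -1, -6, -6]
Step 5: [-1, -1, 0]
Step 6: [-1, -1]
Step 7: [1]
Step 8: [1, 1]
Step 9: [1]
Step 10: [1, 1]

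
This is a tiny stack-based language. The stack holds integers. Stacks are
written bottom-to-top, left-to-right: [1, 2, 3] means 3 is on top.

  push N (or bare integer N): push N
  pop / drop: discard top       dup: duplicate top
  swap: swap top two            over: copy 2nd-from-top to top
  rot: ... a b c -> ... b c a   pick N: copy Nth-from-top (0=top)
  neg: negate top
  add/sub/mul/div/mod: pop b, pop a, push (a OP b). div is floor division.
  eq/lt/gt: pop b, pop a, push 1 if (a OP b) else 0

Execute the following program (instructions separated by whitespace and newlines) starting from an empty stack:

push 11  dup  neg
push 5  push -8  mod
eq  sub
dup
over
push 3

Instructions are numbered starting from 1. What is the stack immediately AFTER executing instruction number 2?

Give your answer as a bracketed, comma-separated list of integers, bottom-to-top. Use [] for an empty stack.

Step 1 ('push 11'): [11]
Step 2 ('dup'): [11, 11]

Answer: [11, 11]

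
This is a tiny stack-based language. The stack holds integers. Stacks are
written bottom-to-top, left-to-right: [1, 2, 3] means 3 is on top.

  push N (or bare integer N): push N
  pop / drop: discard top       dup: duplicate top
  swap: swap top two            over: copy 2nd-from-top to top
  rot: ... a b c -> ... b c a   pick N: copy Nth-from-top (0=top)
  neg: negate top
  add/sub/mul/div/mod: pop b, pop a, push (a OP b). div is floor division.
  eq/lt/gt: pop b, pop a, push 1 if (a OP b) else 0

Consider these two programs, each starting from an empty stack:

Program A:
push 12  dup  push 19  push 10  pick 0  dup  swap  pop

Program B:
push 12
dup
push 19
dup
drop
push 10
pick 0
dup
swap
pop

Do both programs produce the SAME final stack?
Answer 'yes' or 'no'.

Answer: yes

Derivation:
Program A trace:
  After 'push 12': [12]
  After 'dup': [12, 12]
  After 'push 19': [12, 12, 19]
  After 'push 10': [12, 12, 19, 10]
  After 'pick 0': [12, 12, 19, 10, 10]
  After 'dup': [12, 12, 19, 10, 10, 10]
  After 'swap': [12, 12, 19, 10, 10, 10]
  After 'pop': [12, 12, 19, 10, 10]
Program A final stack: [12, 12, 19, 10, 10]

Program B trace:
  After 'push 12': [12]
  After 'dup': [12, 12]
  After 'push 19': [12, 12, 19]
  After 'dup': [12, 12, 19, 19]
  After 'drop': [12, 12, 19]
  After 'push 10': [12, 12, 19, 10]
  After 'pick 0': [12, 12, 19, 10, 10]
  After 'dup': [12, 12, 19, 10, 10, 10]
  After 'swap': [12, 12, 19, 10, 10, 10]
  After 'pop': [12, 12, 19, 10, 10]
Program B final stack: [12, 12, 19, 10, 10]
Same: yes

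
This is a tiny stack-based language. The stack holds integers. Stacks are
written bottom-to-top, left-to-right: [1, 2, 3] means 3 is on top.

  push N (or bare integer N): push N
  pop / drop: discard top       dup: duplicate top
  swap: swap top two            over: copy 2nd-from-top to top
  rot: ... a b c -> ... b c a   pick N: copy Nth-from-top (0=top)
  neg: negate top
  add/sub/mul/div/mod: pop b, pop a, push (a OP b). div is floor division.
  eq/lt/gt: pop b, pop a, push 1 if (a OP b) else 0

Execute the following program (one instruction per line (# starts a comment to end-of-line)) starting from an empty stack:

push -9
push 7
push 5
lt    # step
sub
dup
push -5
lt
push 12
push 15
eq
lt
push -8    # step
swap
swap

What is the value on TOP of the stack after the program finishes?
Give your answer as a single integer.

Answer: -8

Derivation:
After 'push -9': [-9]
After 'push 7': [-9, 7]
After 'push 5': [-9, 7, 5]
After 'lt': [-9, 0]
After 'sub': [-9]
After 'dup': [-9, -9]
After 'push -5': [-9, -9, -5]
After 'lt': [-9, 1]
After 'push 12': [-9, 1, 12]
After 'push 15': [-9, 1, 12, 15]
After 'eq': [-9, 1, 0]
After 'lt': [-9, 0]
After 'push -8': [-9, 0, -8]
After 'swap': [-9, -8, 0]
After 'swap': [-9, 0, -8]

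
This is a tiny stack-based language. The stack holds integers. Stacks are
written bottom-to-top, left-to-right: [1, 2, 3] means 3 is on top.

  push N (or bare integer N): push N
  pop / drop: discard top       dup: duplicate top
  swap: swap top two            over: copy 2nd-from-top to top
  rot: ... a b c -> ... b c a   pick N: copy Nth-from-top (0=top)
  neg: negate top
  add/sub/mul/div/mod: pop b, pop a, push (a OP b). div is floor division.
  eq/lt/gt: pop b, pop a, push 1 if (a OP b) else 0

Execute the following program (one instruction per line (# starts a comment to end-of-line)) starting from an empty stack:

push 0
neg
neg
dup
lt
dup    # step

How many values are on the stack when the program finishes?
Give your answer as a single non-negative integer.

Answer: 2

Derivation:
After 'push 0': stack = [0] (depth 1)
After 'neg': stack = [0] (depth 1)
After 'neg': stack = [0] (depth 1)
After 'dup': stack = [0, 0] (depth 2)
After 'lt': stack = [0] (depth 1)
After 'dup': stack = [0, 0] (depth 2)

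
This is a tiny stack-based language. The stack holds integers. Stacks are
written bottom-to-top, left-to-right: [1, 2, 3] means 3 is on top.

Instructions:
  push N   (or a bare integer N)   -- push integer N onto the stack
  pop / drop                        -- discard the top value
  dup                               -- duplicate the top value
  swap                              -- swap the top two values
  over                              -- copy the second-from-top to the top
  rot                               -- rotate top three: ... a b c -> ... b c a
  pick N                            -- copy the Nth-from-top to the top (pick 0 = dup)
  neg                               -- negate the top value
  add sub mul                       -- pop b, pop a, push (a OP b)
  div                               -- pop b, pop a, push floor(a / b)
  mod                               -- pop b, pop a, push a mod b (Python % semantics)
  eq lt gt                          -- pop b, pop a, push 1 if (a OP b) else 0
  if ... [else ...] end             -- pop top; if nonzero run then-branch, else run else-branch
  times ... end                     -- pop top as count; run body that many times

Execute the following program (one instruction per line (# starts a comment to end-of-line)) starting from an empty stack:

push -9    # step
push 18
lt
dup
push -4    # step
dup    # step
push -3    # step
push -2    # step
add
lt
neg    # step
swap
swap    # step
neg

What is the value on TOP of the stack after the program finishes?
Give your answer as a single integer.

After 'push -9': [-9]
After 'push 18': [-9, 18]
After 'lt': [1]
After 'dup': [1, 1]
After 'push -4': [1, 1, -4]
After 'dup': [1, 1, -4, -4]
After 'push -3': [1, 1, -4, -4, -3]
After 'push -2': [1, 1, -4, -4, -3, -2]
After 'add': [1, 1, -4, -4, -5]
After 'lt': [1, 1, -4, 0]
After 'neg': [1, 1, -4, 0]
After 'swap': [1, 1, 0, -4]
After 'swap': [1, 1, -4, 0]
After 'neg': [1, 1, -4, 0]

Answer: 0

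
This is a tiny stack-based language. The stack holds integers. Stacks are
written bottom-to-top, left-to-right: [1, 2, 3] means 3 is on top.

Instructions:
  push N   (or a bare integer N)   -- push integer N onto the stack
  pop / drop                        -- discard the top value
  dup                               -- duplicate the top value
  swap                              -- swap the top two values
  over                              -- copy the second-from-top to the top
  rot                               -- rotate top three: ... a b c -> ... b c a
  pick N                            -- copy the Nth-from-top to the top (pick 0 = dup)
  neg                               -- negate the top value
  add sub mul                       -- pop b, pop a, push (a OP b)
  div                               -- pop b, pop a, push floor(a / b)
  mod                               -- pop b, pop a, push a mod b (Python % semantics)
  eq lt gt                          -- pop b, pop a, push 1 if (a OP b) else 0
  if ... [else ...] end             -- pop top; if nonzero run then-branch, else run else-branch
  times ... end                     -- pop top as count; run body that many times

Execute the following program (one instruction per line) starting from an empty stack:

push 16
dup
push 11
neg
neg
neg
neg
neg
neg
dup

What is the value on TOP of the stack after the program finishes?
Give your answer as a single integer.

After 'push 16': [16]
After 'dup': [16, 16]
After 'push 11': [16, 16, 11]
After 'neg': [16, 16, -11]
After 'neg': [16, 16, 11]
After 'neg': [16, 16, -11]
After 'neg': [16, 16, 11]
After 'neg': [16, 16, -11]
After 'neg': [16, 16, 11]
After 'dup': [16, 16, 11, 11]

Answer: 11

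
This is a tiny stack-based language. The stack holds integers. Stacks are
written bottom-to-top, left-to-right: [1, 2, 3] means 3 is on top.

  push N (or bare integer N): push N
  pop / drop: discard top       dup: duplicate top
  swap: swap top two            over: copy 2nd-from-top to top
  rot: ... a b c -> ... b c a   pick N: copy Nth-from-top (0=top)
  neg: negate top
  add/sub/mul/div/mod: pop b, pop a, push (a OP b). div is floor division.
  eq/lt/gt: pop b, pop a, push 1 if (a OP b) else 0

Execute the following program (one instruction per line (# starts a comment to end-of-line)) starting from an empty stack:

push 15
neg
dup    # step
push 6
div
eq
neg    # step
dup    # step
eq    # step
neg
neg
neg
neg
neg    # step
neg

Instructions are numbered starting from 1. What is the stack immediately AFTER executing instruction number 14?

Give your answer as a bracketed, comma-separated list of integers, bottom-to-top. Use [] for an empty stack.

Answer: [-1]

Derivation:
Step 1 ('push 15'): [15]
Step 2 ('neg'): [-15]
Step 3 ('dup'): [-15, -15]
Step 4 ('push 6'): [-15, -15, 6]
Step 5 ('div'): [-15, -3]
Step 6 ('eq'): [0]
Step 7 ('neg'): [0]
Step 8 ('dup'): [0, 0]
Step 9 ('eq'): [1]
Step 10 ('neg'): [-1]
Step 11 ('neg'): [1]
Step 12 ('neg'): [-1]
Step 13 ('neg'): [1]
Step 14 ('neg'): [-1]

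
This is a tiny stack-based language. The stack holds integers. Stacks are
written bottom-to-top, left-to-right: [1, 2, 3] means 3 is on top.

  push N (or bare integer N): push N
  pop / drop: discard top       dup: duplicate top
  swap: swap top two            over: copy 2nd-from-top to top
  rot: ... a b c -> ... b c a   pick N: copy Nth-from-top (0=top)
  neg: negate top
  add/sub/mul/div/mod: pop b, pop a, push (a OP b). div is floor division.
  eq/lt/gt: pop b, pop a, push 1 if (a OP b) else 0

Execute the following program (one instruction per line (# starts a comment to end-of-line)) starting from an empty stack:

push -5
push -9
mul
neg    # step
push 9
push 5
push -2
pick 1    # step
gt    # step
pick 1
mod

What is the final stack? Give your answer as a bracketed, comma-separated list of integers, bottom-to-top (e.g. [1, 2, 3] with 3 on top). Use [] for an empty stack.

After 'push -5': [-5]
After 'push -9': [-5, -9]
After 'mul': [45]
After 'neg': [-45]
After 'push 9': [-45, 9]
After 'push 5': [-45, 9, 5]
After 'push -2': [-45, 9, 5, -2]
After 'pick 1': [-45, 9, 5, -2, 5]
After 'gt': [-45, 9, 5, 0]
After 'pick 1': [-45, 9, 5, 0, 5]
After 'mod': [-45, 9, 5, 0]

Answer: [-45, 9, 5, 0]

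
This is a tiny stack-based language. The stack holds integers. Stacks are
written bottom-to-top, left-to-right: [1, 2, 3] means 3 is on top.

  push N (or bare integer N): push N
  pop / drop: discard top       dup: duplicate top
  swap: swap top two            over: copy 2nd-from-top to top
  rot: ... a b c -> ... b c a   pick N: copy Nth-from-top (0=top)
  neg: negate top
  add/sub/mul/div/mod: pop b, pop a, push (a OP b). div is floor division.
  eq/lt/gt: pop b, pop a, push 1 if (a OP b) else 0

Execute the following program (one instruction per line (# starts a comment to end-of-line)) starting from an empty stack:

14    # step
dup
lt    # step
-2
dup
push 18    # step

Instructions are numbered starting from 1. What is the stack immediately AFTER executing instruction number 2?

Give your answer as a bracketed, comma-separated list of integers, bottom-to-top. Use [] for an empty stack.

Step 1 ('14'): [14]
Step 2 ('dup'): [14, 14]

Answer: [14, 14]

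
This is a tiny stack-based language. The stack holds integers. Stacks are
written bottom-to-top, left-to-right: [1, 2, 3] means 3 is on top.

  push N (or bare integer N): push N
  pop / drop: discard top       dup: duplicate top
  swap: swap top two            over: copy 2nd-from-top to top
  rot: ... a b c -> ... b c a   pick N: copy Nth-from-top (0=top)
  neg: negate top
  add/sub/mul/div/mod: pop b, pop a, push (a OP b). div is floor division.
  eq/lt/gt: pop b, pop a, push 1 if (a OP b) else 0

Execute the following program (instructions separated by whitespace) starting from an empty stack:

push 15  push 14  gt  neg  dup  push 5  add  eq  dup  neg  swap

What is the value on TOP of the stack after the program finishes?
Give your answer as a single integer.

Answer: 0

Derivation:
After 'push 15': [15]
After 'push 14': [15, 14]
After 'gt': [1]
After 'neg': [-1]
After 'dup': [-1, -1]
After 'push 5': [-1, -1, 5]
After 'add': [-1, 4]
After 'eq': [0]
After 'dup': [0, 0]
After 'neg': [0, 0]
After 'swap': [0, 0]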